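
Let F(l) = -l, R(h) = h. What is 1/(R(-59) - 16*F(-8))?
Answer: -1/187 ≈ -0.0053476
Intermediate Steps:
1/(R(-59) - 16*F(-8)) = 1/(-59 - (-16)*(-8)) = 1/(-59 - 16*8) = 1/(-59 - 128) = 1/(-187) = -1/187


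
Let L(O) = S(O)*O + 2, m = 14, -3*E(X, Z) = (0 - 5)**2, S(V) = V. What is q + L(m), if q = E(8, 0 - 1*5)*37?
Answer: -331/3 ≈ -110.33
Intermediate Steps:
E(X, Z) = -25/3 (E(X, Z) = -(0 - 5)**2/3 = -1/3*(-5)**2 = -1/3*25 = -25/3)
L(O) = 2 + O**2 (L(O) = O*O + 2 = O**2 + 2 = 2 + O**2)
q = -925/3 (q = -25/3*37 = -925/3 ≈ -308.33)
q + L(m) = -925/3 + (2 + 14**2) = -925/3 + (2 + 196) = -925/3 + 198 = -331/3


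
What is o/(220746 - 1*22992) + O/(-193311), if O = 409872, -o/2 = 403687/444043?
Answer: -666510014694987/314349745117523 ≈ -2.1203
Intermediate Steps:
o = -807374/444043 ≈ -1.8182
o/(220746 - 1*22992) + O/(-193311) = -807374/(444043*(220746 - 1*22992)) + 409872/(-193311) = -807374/(444043*(220746 - 22992)) + 409872*(-1/193311) = -807374/444043/197754 - 136624/64437 = -807374/444043*1/197754 - 136624/64437 = -403687/43905639711 - 136624/64437 = -666510014694987/314349745117523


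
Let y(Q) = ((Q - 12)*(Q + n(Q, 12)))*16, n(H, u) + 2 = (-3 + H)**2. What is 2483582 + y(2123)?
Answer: 151876976878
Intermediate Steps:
n(H, u) = -2 + (-3 + H)**2
y(Q) = 16*(-12 + Q)*(-2 + Q + (-3 + Q)**2) (y(Q) = ((Q - 12)*(Q + (-2 + (-3 + Q)**2)))*16 = ((-12 + Q)*(-2 + Q + (-3 + Q)**2))*16 = 16*(-12 + Q)*(-2 + Q + (-3 + Q)**2))
2483582 + y(2123) = 2483582 + (-1344 - 272*2123**2 + 16*2123**3 + 1072*2123) = 2483582 + (-1344 - 272*4507129 + 16*9568634867 + 2275856) = 2483582 + (-1344 - 1225939088 + 153098157872 + 2275856) = 2483582 + 151874493296 = 151876976878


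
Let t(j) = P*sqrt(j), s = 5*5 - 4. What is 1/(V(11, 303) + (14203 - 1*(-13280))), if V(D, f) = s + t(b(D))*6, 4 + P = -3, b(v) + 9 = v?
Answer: 382/10506479 + 7*sqrt(2)/126077748 ≈ 3.6437e-5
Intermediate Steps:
b(v) = -9 + v
s = 21 (s = 25 - 4 = 21)
P = -7 (P = -4 - 3 = -7)
t(j) = -7*sqrt(j)
V(D, f) = 21 - 42*sqrt(-9 + D) (V(D, f) = 21 - 7*sqrt(-9 + D)*6 = 21 - 42*sqrt(-9 + D))
1/(V(11, 303) + (14203 - 1*(-13280))) = 1/((21 - 42*sqrt(-9 + 11)) + (14203 - 1*(-13280))) = 1/((21 - 42*sqrt(2)) + (14203 + 13280)) = 1/((21 - 42*sqrt(2)) + 27483) = 1/(27504 - 42*sqrt(2))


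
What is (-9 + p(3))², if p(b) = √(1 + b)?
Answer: 49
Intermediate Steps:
(-9 + p(3))² = (-9 + √(1 + 3))² = (-9 + √4)² = (-9 + 2)² = (-7)² = 49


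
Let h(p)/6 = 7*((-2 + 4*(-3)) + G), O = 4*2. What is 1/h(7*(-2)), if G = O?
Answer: -1/252 ≈ -0.0039683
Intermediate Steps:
O = 8
G = 8
h(p) = -252 (h(p) = 6*(7*((-2 + 4*(-3)) + 8)) = 6*(7*((-2 - 12) + 8)) = 6*(7*(-14 + 8)) = 6*(7*(-6)) = 6*(-42) = -252)
1/h(7*(-2)) = 1/(-252) = -1/252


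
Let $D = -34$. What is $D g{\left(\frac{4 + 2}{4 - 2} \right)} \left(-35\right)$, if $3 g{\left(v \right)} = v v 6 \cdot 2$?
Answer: $42840$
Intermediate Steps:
$g{\left(v \right)} = 4 v^{2}$ ($g{\left(v \right)} = \frac{v v 6 \cdot 2}{3} = \frac{v^{2} \cdot 12}{3} = \frac{12 v^{2}}{3} = 4 v^{2}$)
$D g{\left(\frac{4 + 2}{4 - 2} \right)} \left(-35\right) = - 34 \cdot 4 \left(\frac{4 + 2}{4 - 2}\right)^{2} \left(-35\right) = - 34 \cdot 4 \left(\frac{6}{2}\right)^{2} \left(-35\right) = - 34 \cdot 4 \left(6 \cdot \frac{1}{2}\right)^{2} \left(-35\right) = - 34 \cdot 4 \cdot 3^{2} \left(-35\right) = - 34 \cdot 4 \cdot 9 \left(-35\right) = \left(-34\right) 36 \left(-35\right) = \left(-1224\right) \left(-35\right) = 42840$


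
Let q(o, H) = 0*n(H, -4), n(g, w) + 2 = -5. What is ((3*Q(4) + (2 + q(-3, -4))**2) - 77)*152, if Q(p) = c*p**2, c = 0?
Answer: -11096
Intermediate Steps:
n(g, w) = -7 (n(g, w) = -2 - 5 = -7)
q(o, H) = 0 (q(o, H) = 0*(-7) = 0)
Q(p) = 0 (Q(p) = 0*p**2 = 0)
((3*Q(4) + (2 + q(-3, -4))**2) - 77)*152 = ((3*0 + (2 + 0)**2) - 77)*152 = ((0 + 2**2) - 77)*152 = ((0 + 4) - 77)*152 = (4 - 77)*152 = -73*152 = -11096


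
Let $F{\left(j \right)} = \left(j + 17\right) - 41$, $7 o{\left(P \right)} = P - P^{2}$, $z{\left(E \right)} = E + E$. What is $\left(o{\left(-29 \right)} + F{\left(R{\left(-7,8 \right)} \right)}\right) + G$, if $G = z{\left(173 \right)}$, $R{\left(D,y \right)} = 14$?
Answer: $\frac{1482}{7} \approx 211.71$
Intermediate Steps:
$z{\left(E \right)} = 2 E$
$G = 346$ ($G = 2 \cdot 173 = 346$)
$o{\left(P \right)} = - \frac{P^{2}}{7} + \frac{P}{7}$ ($o{\left(P \right)} = \frac{P - P^{2}}{7} = - \frac{P^{2}}{7} + \frac{P}{7}$)
$F{\left(j \right)} = -24 + j$ ($F{\left(j \right)} = \left(17 + j\right) - 41 = -24 + j$)
$\left(o{\left(-29 \right)} + F{\left(R{\left(-7,8 \right)} \right)}\right) + G = \left(\frac{1}{7} \left(-29\right) \left(1 - -29\right) + \left(-24 + 14\right)\right) + 346 = \left(\frac{1}{7} \left(-29\right) \left(1 + 29\right) - 10\right) + 346 = \left(\frac{1}{7} \left(-29\right) 30 - 10\right) + 346 = \left(- \frac{870}{7} - 10\right) + 346 = - \frac{940}{7} + 346 = \frac{1482}{7}$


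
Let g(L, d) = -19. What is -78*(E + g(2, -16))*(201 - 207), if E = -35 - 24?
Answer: -36504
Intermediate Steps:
E = -59
-78*(E + g(2, -16))*(201 - 207) = -78*(-59 - 19)*(201 - 207) = -(-6084)*(-6) = -78*468 = -36504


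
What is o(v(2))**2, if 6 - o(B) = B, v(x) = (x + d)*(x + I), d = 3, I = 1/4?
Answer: 441/16 ≈ 27.563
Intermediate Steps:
I = 1/4 ≈ 0.25000
v(x) = (3 + x)*(1/4 + x) (v(x) = (x + 3)*(x + 1/4) = (3 + x)*(1/4 + x))
o(B) = 6 - B
o(v(2))**2 = (6 - (3/4 + 2**2 + (13/4)*2))**2 = (6 - (3/4 + 4 + 13/2))**2 = (6 - 1*45/4)**2 = (6 - 45/4)**2 = (-21/4)**2 = 441/16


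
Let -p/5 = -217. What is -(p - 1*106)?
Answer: -979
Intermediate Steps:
p = 1085 (p = -5*(-217) = 1085)
-(p - 1*106) = -(1085 - 1*106) = -(1085 - 106) = -1*979 = -979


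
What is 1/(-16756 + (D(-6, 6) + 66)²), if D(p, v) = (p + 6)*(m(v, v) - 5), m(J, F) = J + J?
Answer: -1/12400 ≈ -8.0645e-5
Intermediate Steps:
m(J, F) = 2*J
D(p, v) = (-5 + 2*v)*(6 + p) (D(p, v) = (p + 6)*(2*v - 5) = (6 + p)*(-5 + 2*v) = (-5 + 2*v)*(6 + p))
1/(-16756 + (D(-6, 6) + 66)²) = 1/(-16756 + ((-30 - 5*(-6) + 12*6 + 2*(-6)*6) + 66)²) = 1/(-16756 + ((-30 + 30 + 72 - 72) + 66)²) = 1/(-16756 + (0 + 66)²) = 1/(-16756 + 66²) = 1/(-16756 + 4356) = 1/(-12400) = -1/12400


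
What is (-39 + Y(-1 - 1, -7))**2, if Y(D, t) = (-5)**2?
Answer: 196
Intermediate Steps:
Y(D, t) = 25
(-39 + Y(-1 - 1, -7))**2 = (-39 + 25)**2 = (-14)**2 = 196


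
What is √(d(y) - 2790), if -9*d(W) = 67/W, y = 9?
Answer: I*√226057/9 ≈ 52.828*I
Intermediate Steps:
d(W) = -67/(9*W)
√(d(y) - 2790) = √(-67/9/9 - 2790) = √(-67/9*⅑ - 2790) = √(-67/81 - 2790) = √(-226057/81) = I*√226057/9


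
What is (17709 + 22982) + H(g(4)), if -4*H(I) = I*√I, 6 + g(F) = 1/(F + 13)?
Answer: 40691 + 101*I*√1717/1156 ≈ 40691.0 + 3.6203*I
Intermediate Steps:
g(F) = -6 + 1/(13 + F) (g(F) = -6 + 1/(F + 13) = -6 + 1/(13 + F))
H(I) = -I^(3/2)/4 (H(I) = -I*√I/4 = -I^(3/2)/4)
(17709 + 22982) + H(g(4)) = (17709 + 22982) - (-77 - 6*4)^(3/2)/(13 + 4)^(3/2)/4 = 40691 - √17*(-77 - 24)^(3/2)/289/4 = 40691 - (-101*I*√1717/289)/4 = 40691 - (-101)*I*√1717/1156 = 40691 + 101*I*√1717/1156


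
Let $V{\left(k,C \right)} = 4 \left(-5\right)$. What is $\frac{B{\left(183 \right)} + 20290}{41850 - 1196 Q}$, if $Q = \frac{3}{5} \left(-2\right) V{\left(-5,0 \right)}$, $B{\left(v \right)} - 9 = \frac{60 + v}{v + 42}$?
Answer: $\frac{253751}{164325} \approx 1.5442$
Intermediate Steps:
$B{\left(v \right)} = 9 + \frac{60 + v}{42 + v}$ ($B{\left(v \right)} = 9 + \frac{60 + v}{v + 42} = 9 + \frac{60 + v}{42 + v}$)
$V{\left(k,C \right)} = -20$
$Q = 24$ ($Q = \frac{3}{5} \left(-2\right) \left(-20\right) = \left(- \frac{6}{5}\right) \left(-20\right) = 24$)
$\frac{B{\left(183 \right)} + 20290}{41850 - 1196 Q} = \frac{\frac{2 \left(219 + 5 \cdot 183\right)}{42 + 183} + 20290}{41850 - 28704} = \frac{\frac{2 \left(219 + 915\right)}{225} + 20290}{41850 - 28704} = \frac{2 \cdot \frac{1}{225} \cdot 1134 + 20290}{13146} = \left(\frac{252}{25} + 20290\right) \frac{1}{13146} = \frac{507502}{25} \cdot \frac{1}{13146} = \frac{253751}{164325}$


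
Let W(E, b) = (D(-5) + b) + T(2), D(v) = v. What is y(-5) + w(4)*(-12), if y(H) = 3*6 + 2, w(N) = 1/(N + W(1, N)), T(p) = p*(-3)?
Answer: 24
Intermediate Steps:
T(p) = -3*p
W(E, b) = -11 + b (W(E, b) = (-5 + b) - 3*2 = (-5 + b) - 6 = -11 + b)
w(N) = 1/(-11 + 2*N) (w(N) = 1/(N + (-11 + N)) = 1/(-11 + 2*N))
y(H) = 20 (y(H) = 18 + 2 = 20)
y(-5) + w(4)*(-12) = 20 - 12/(-11 + 2*4) = 20 - 12/(-11 + 8) = 20 - 12/(-3) = 20 - ⅓*(-12) = 20 + 4 = 24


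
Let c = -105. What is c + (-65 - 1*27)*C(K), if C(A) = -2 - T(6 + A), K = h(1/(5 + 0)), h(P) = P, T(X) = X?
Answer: 3247/5 ≈ 649.40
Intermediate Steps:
K = 1/5 (K = 1/(5 + 0) = 1/5 ≈ 0.20000)
C(A) = -8 - A (C(A) = -2 - (6 + A) = -2 + (-6 - A) = -8 - A)
c + (-65 - 1*27)*C(K) = -105 + (-65 - 1*27)*(-8 - 1*1/5) = -105 + (-65 - 27)*(-8 - 1/5) = -105 - 92*(-41/5) = -105 + 3772/5 = 3247/5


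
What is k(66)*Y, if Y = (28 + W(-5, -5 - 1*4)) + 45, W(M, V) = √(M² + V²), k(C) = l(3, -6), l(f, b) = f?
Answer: 219 + 3*√106 ≈ 249.89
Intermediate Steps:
k(C) = 3
Y = 73 + √106 (Y = (28 + √((-5)² + (-5 - 1*4)²)) + 45 = (28 + √(25 + (-5 - 4)²)) + 45 = (28 + √(25 + (-9)²)) + 45 = (28 + √(25 + 81)) + 45 = (28 + √106) + 45 = 73 + √106 ≈ 83.296)
k(66)*Y = 3*(73 + √106) = 219 + 3*√106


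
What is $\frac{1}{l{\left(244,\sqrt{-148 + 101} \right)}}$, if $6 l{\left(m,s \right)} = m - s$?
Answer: $\frac{488}{19861} + \frac{2 i \sqrt{47}}{19861} \approx 0.024571 + 0.00069036 i$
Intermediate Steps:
$l{\left(m,s \right)} = - \frac{s}{6} + \frac{m}{6}$ ($l{\left(m,s \right)} = \frac{m - s}{6} = - \frac{s}{6} + \frac{m}{6}$)
$\frac{1}{l{\left(244,\sqrt{-148 + 101} \right)}} = \frac{1}{- \frac{\sqrt{-148 + 101}}{6} + \frac{1}{6} \cdot 244} = \frac{1}{- \frac{\sqrt{-47}}{6} + \frac{122}{3}} = \frac{1}{- \frac{i \sqrt{47}}{6} + \frac{122}{3}} = \frac{1}{\frac{122}{3} - \frac{i \sqrt{47}}{6}}$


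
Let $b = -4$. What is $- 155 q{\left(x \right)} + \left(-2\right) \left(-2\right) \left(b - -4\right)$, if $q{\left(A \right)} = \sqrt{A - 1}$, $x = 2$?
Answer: $-155$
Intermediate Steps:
$q{\left(A \right)} = \sqrt{-1 + A}$
$- 155 q{\left(x \right)} + \left(-2\right) \left(-2\right) \left(b - -4\right) = - 155 \sqrt{-1 + 2} + \left(-2\right) \left(-2\right) \left(-4 - -4\right) = - 155 \sqrt{1} + 4 \left(-4 + 4\right) = \left(-155\right) 1 + 4 \cdot 0 = -155 + 0 = -155$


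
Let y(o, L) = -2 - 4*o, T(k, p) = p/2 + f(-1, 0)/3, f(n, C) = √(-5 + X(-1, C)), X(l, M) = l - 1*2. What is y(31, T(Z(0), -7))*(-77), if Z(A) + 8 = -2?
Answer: 9702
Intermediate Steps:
Z(A) = -10 (Z(A) = -8 - 2 = -10)
X(l, M) = -2 + l (X(l, M) = l - 2 = -2 + l)
f(n, C) = 2*I*√2 (f(n, C) = √(-5 + (-2 - 1)) = √(-5 - 3) = √(-8) = 2*I*√2)
T(k, p) = p/2 + 2*I*√2/3 (T(k, p) = p/2 + (2*I*√2)/3 = p*(½) + (2*I*√2)*(⅓) = p/2 + 2*I*√2/3)
y(31, T(Z(0), -7))*(-77) = (-2 - 4*31)*(-77) = (-2 - 124)*(-77) = -126*(-77) = 9702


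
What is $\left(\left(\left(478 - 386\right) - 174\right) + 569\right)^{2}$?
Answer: $237169$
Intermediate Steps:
$\left(\left(\left(478 - 386\right) - 174\right) + 569\right)^{2} = \left(\left(92 - 174\right) + 569\right)^{2} = \left(-82 + 569\right)^{2} = 487^{2} = 237169$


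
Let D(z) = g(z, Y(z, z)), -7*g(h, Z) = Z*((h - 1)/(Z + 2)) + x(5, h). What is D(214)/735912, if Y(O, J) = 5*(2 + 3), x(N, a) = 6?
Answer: -1829/46362456 ≈ -3.9450e-5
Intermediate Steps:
Y(O, J) = 25 (Y(O, J) = 5*5 = 25)
g(h, Z) = -6/7 - Z*(-1 + h)/(7*(2 + Z)) (g(h, Z) = -(Z*((h - 1)/(Z + 2)) + 6)/7 = -(Z*((-1 + h)/(2 + Z)) + 6)/7 = -(Z*(-1 + h)/(2 + Z) + 6)/7 = -(6 + Z*(-1 + h)/(2 + Z))/7 = -6/7 - Z*(-1 + h)/(7*(2 + Z)))
D(z) = -137/189 - 25*z/189 (D(z) = (-12 - 5*25 - 1*25*z)/(7*(2 + 25)) = (⅐)*(-12 - 125 - 25*z)/27 = (⅐)*(1/27)*(-137 - 25*z) = -137/189 - 25*z/189)
D(214)/735912 = (-137/189 - 25/189*214)/735912 = (-137/189 - 5350/189)*(1/735912) = -1829/63*1/735912 = -1829/46362456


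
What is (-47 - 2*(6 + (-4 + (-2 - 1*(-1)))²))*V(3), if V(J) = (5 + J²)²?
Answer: -21364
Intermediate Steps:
(-47 - 2*(6 + (-4 + (-2 - 1*(-1)))²))*V(3) = (-47 - 2*(6 + (-4 + (-2 - 1*(-1)))²))*(5 + 3²)² = (-47 - 2*(6 + (-4 + (-2 + 1))²))*(5 + 9)² = (-47 - 2*(6 + (-4 - 1)²))*14² = (-47 - 2*(6 + (-5)²))*196 = (-47 - 2*(6 + 25))*196 = (-47 - 2*31)*196 = (-47 - 62)*196 = -109*196 = -21364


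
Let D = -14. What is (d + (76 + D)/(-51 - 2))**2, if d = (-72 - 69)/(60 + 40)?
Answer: 186950929/28090000 ≈ 6.6554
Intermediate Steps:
d = -141/100 ≈ -1.4100
(d + (76 + D)/(-51 - 2))**2 = (-141/100 + (76 - 14)/(-51 - 2))**2 = (-141/100 + 62/(-53))**2 = (-141/100 + 62*(-1/53))**2 = (-141/100 - 62/53)**2 = (-13673/5300)**2 = 186950929/28090000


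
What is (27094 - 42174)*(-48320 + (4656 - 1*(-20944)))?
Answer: 342617600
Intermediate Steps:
(27094 - 42174)*(-48320 + (4656 - 1*(-20944))) = -15080*(-48320 + (4656 + 20944)) = -15080*(-48320 + 25600) = -15080*(-22720) = 342617600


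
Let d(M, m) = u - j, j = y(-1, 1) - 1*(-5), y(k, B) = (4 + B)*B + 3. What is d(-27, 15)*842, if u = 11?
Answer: -1684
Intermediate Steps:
y(k, B) = 3 + B*(4 + B) (y(k, B) = B*(4 + B) + 3 = 3 + B*(4 + B))
j = 13 (j = (3 + 1² + 4*1) - 1*(-5) = (3 + 1 + 4) + 5 = 8 + 5 = 13)
d(M, m) = -2 (d(M, m) = 11 - 1*13 = 11 - 13 = -2)
d(-27, 15)*842 = -2*842 = -1684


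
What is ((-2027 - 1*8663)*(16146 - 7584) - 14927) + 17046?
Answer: -91525661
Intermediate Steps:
((-2027 - 1*8663)*(16146 - 7584) - 14927) + 17046 = ((-2027 - 8663)*8562 - 14927) + 17046 = (-10690*8562 - 14927) + 17046 = (-91527780 - 14927) + 17046 = -91542707 + 17046 = -91525661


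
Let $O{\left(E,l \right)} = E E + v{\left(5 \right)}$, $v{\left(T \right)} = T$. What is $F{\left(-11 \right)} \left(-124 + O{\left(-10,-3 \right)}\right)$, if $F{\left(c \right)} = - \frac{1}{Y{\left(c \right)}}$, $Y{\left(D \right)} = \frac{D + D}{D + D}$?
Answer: $19$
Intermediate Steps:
$Y{\left(D \right)} = 1$ ($Y{\left(D \right)} = \frac{2 D}{2 D} = 2 D \frac{1}{2 D} = 1$)
$F{\left(c \right)} = -1$ ($F{\left(c \right)} = - 1^{-1} = \left(-1\right) 1 = -1$)
$O{\left(E,l \right)} = 5 + E^{2}$ ($O{\left(E,l \right)} = E E + 5 = E^{2} + 5 = 5 + E^{2}$)
$F{\left(-11 \right)} \left(-124 + O{\left(-10,-3 \right)}\right) = - (-124 + \left(5 + \left(-10\right)^{2}\right)) = - (-124 + \left(5 + 100\right)) = - (-124 + 105) = \left(-1\right) \left(-19\right) = 19$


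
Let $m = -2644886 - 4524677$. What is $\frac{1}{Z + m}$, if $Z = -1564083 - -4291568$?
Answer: $- \frac{1}{4442078} \approx -2.2512 \cdot 10^{-7}$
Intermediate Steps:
$Z = 2727485$ ($Z = -1564083 + 4291568 = 2727485$)
$m = -7169563$
$\frac{1}{Z + m} = \frac{1}{2727485 - 7169563} = \frac{1}{-4442078} = - \frac{1}{4442078}$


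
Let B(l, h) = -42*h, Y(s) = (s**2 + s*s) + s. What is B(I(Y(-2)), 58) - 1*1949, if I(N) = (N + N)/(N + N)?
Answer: -4385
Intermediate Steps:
Y(s) = s + 2*s**2 (Y(s) = (s**2 + s**2) + s = 2*s**2 + s = s + 2*s**2)
I(N) = 1 (I(N) = (2*N)/((2*N)) = (2*N)*(1/(2*N)) = 1)
B(I(Y(-2)), 58) - 1*1949 = -42*58 - 1*1949 = -2436 - 1949 = -4385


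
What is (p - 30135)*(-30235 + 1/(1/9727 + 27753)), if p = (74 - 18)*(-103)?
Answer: 41863113452841297/38564776 ≈ 1.0855e+9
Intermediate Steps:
p = -5768 (p = 56*(-103) = -5768)
(p - 30135)*(-30235 + 1/(1/9727 + 27753)) = (-5768 - 30135)*(-30235 + 1/(1/9727 + 27753)) = -35903*(-30235 + 1/(1/9727 + 27753)) = -35903*(-30235 + 1/(269953432/9727)) = -35903*(-30235 + 9727/269953432) = -35903*(-8162042006793/269953432) = 41863113452841297/38564776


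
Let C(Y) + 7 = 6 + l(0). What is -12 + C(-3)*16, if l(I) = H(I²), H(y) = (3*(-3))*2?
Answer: -316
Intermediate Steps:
H(y) = -18 (H(y) = -9*2 = -18)
l(I) = -18
C(Y) = -19 (C(Y) = -7 + (6 - 18) = -7 - 12 = -19)
-12 + C(-3)*16 = -12 - 19*16 = -12 - 304 = -316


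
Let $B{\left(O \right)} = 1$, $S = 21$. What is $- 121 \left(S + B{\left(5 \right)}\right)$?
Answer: $-2662$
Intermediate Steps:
$- 121 \left(S + B{\left(5 \right)}\right) = - 121 \left(21 + 1\right) = \left(-121\right) 22 = -2662$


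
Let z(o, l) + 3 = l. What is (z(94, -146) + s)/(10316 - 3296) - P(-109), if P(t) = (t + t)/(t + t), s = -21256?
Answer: -1895/468 ≈ -4.0491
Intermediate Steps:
z(o, l) = -3 + l
P(t) = 1 (P(t) = (2*t)/((2*t)) = (2*t)*(1/(2*t)) = 1)
(z(94, -146) + s)/(10316 - 3296) - P(-109) = ((-3 - 146) - 21256)/(10316 - 3296) - 1*1 = (-149 - 21256)/7020 - 1 = -21405*1/7020 - 1 = -1427/468 - 1 = -1895/468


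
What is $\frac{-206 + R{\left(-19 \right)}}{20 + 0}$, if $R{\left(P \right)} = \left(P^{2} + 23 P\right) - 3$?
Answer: $- \frac{57}{4} \approx -14.25$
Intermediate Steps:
$R{\left(P \right)} = -3 + P^{2} + 23 P$
$\frac{-206 + R{\left(-19 \right)}}{20 + 0} = \frac{-206 + \left(-3 + \left(-19\right)^{2} + 23 \left(-19\right)\right)}{20 + 0} = \frac{-206 - 79}{20} = \left(-206 - 79\right) \frac{1}{20} = \left(-285\right) \frac{1}{20} = - \frac{57}{4}$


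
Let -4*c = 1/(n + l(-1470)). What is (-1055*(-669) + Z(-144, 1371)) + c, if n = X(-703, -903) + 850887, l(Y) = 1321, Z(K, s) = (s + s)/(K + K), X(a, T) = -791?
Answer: 28844052255139/40868016 ≈ 7.0579e+5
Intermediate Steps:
Z(K, s) = s/K (Z(K, s) = (2*s)/((2*K)) = (2*s)*(1/(2*K)) = s/K)
n = 850096 (n = -791 + 850887 = 850096)
c = -1/3405668 (c = -1/(4*(850096 + 1321)) = -¼/851417 = -¼*1/851417 = -1/3405668 ≈ -2.9363e-7)
(-1055*(-669) + Z(-144, 1371)) + c = (-1055*(-669) + 1371/(-144)) - 1/3405668 = (705795 + 1371*(-1/144)) - 1/3405668 = (705795 - 457/48) - 1/3405668 = 33877703/48 - 1/3405668 = 28844052255139/40868016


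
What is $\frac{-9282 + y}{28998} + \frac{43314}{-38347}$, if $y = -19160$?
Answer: $- \frac{1173342373}{555993153} \approx -2.1104$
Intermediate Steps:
$\frac{-9282 + y}{28998} + \frac{43314}{-38347} = \frac{-9282 - 19160}{28998} + \frac{43314}{-38347} = \left(-28442\right) \frac{1}{28998} + 43314 \left(- \frac{1}{38347}\right) = - \frac{14221}{14499} - \frac{43314}{38347} = - \frac{1173342373}{555993153}$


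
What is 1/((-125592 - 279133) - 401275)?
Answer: -1/806000 ≈ -1.2407e-6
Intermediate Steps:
1/((-125592 - 279133) - 401275) = 1/(-404725 - 401275) = 1/(-806000) = -1/806000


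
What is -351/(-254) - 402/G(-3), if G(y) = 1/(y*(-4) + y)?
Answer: -918621/254 ≈ -3616.6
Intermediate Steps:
G(y) = -1/(3*y) (G(y) = 1/(-4*y + y) = 1/(-3*y) = -1/(3*y))
-351/(-254) - 402/G(-3) = -351/(-254) - 402/((-1/3/(-3))) = -351*(-1/254) - 402/((-1/3*(-1/3))) = 351/254 - 402/1/9 = 351/254 - 402*9 = 351/254 - 3618 = -918621/254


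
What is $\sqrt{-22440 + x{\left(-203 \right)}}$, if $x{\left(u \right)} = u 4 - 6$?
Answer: $i \sqrt{23258} \approx 152.51 i$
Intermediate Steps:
$x{\left(u \right)} = -6 + 4 u$ ($x{\left(u \right)} = 4 u - 6 = -6 + 4 u$)
$\sqrt{-22440 + x{\left(-203 \right)}} = \sqrt{-22440 + \left(-6 + 4 \left(-203\right)\right)} = \sqrt{-22440 - 818} = \sqrt{-23258} = i \sqrt{23258}$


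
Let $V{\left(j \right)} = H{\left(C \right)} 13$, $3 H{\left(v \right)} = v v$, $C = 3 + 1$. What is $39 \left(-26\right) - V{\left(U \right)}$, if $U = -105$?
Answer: $- \frac{3250}{3} \approx -1083.3$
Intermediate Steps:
$C = 4$
$H{\left(v \right)} = \frac{v^{2}}{3}$ ($H{\left(v \right)} = \frac{v v}{3} = \frac{v^{2}}{3}$)
$V{\left(j \right)} = \frac{208}{3}$ ($V{\left(j \right)} = \frac{4^{2}}{3} \cdot 13 = \frac{1}{3} \cdot 16 \cdot 13 = \frac{16}{3} \cdot 13 = \frac{208}{3}$)
$39 \left(-26\right) - V{\left(U \right)} = 39 \left(-26\right) - \frac{208}{3} = -1014 - \frac{208}{3} = - \frac{3250}{3}$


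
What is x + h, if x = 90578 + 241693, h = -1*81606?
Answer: 250665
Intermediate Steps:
h = -81606
x = 332271
x + h = 332271 - 81606 = 250665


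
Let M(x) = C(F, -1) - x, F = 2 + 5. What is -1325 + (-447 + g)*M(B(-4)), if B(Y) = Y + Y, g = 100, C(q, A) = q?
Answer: -6530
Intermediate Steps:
F = 7
B(Y) = 2*Y
M(x) = 7 - x
-1325 + (-447 + g)*M(B(-4)) = -1325 + (-447 + 100)*(7 - 2*(-4)) = -1325 - 347*(7 - 1*(-8)) = -1325 - 347*(7 + 8) = -1325 - 347*15 = -1325 - 5205 = -6530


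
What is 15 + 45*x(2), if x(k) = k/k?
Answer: 60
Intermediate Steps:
x(k) = 1
15 + 45*x(2) = 15 + 45*1 = 15 + 45 = 60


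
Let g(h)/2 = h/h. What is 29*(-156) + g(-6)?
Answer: -4522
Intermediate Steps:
g(h) = 2 (g(h) = 2*(h/h) = 2*1 = 2)
29*(-156) + g(-6) = 29*(-156) + 2 = -4524 + 2 = -4522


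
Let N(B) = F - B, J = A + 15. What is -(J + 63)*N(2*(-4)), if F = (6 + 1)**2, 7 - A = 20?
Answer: -3705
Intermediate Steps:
A = -13 (A = 7 - 1*20 = 7 - 20 = -13)
F = 49 (F = 7**2 = 49)
J = 2 (J = -13 + 15 = 2)
N(B) = 49 - B
-(J + 63)*N(2*(-4)) = -(2 + 63)*(49 - 2*(-4)) = -65*(49 - 1*(-8)) = -65*(49 + 8) = -65*57 = -1*3705 = -3705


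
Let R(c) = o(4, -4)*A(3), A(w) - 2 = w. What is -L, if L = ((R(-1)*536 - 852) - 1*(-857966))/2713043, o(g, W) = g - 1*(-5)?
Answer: -881234/2713043 ≈ -0.32481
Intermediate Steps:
o(g, W) = 5 + g (o(g, W) = g + 5 = 5 + g)
A(w) = 2 + w
R(c) = 45 (R(c) = (5 + 4)*(2 + 3) = 9*5 = 45)
L = 881234/2713043 (L = ((45*536 - 852) - 1*(-857966))/2713043 = ((24120 - 852) + 857966)*(1/2713043) = (23268 + 857966)*(1/2713043) = 881234*(1/2713043) = 881234/2713043 ≈ 0.32481)
-L = -1*881234/2713043 = -881234/2713043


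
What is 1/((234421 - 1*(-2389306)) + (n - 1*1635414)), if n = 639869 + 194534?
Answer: 1/1822716 ≈ 5.4863e-7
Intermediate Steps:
n = 834403
1/((234421 - 1*(-2389306)) + (n - 1*1635414)) = 1/((234421 - 1*(-2389306)) + (834403 - 1*1635414)) = 1/((234421 + 2389306) + (834403 - 1635414)) = 1/(2623727 - 801011) = 1/1822716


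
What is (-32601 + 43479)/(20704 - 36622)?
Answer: -259/379 ≈ -0.68338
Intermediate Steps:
(-32601 + 43479)/(20704 - 36622) = 10878/(-15918) = 10878*(-1/15918) = -259/379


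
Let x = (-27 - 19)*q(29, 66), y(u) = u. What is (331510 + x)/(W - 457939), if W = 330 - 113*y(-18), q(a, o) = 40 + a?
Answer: -328336/455575 ≈ -0.72071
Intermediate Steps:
x = -3174 (x = (-27 - 19)*(40 + 29) = -46*69 = -3174)
W = 2364 (W = 330 - 113*(-18) = 330 + 2034 = 2364)
(331510 + x)/(W - 457939) = (331510 - 3174)/(2364 - 457939) = 328336/(-455575) = 328336*(-1/455575) = -328336/455575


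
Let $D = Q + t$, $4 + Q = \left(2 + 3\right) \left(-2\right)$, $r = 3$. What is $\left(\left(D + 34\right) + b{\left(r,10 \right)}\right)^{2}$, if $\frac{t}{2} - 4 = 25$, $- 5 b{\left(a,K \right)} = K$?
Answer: $5776$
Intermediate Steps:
$Q = -14$ ($Q = -4 + \left(2 + 3\right) \left(-2\right) = -4 + 5 \left(-2\right) = -4 - 10 = -14$)
$b{\left(a,K \right)} = - \frac{K}{5}$
$t = 58$ ($t = 8 + 2 \cdot 25 = 8 + 50 = 58$)
$D = 44$ ($D = -14 + 58 = 44$)
$\left(\left(D + 34\right) + b{\left(r,10 \right)}\right)^{2} = \left(\left(44 + 34\right) - 2\right)^{2} = \left(78 - 2\right)^{2} = 76^{2} = 5776$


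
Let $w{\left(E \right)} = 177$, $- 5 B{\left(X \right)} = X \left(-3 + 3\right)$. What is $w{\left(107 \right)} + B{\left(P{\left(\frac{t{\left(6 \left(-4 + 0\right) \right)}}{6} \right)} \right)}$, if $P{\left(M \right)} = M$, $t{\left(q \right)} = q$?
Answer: $177$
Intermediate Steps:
$B{\left(X \right)} = 0$ ($B{\left(X \right)} = - \frac{X \left(-3 + 3\right)}{5} = - \frac{X 0}{5} = \left(- \frac{1}{5}\right) 0 = 0$)
$w{\left(107 \right)} + B{\left(P{\left(\frac{t{\left(6 \left(-4 + 0\right) \right)}}{6} \right)} \right)} = 177 + 0 = 177$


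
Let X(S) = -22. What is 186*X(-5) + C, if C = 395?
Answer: -3697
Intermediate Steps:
186*X(-5) + C = 186*(-22) + 395 = -4092 + 395 = -3697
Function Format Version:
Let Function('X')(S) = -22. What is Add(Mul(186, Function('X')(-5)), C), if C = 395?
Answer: -3697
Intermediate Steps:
Add(Mul(186, Function('X')(-5)), C) = Add(Mul(186, -22), 395) = Add(-4092, 395) = -3697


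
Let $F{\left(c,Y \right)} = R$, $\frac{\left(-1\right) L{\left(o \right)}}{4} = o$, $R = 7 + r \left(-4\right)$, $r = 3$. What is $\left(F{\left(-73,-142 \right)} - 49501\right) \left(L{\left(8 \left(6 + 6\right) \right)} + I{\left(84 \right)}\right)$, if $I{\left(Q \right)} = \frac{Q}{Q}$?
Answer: $18960798$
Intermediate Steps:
$R = -5$ ($R = 7 + 3 \left(-4\right) = 7 - 12 = -5$)
$L{\left(o \right)} = - 4 o$
$F{\left(c,Y \right)} = -5$
$I{\left(Q \right)} = 1$
$\left(F{\left(-73,-142 \right)} - 49501\right) \left(L{\left(8 \left(6 + 6\right) \right)} + I{\left(84 \right)}\right) = \left(-5 - 49501\right) \left(- 4 \cdot 8 \left(6 + 6\right) + 1\right) = - 49506 \left(- 4 \cdot 8 \cdot 12 + 1\right) = - 49506 \left(\left(-4\right) 96 + 1\right) = - 49506 \left(-384 + 1\right) = \left(-49506\right) \left(-383\right) = 18960798$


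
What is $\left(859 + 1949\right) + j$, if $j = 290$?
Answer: $3098$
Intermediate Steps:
$\left(859 + 1949\right) + j = \left(859 + 1949\right) + 290 = 2808 + 290 = 3098$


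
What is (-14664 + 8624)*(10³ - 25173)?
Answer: 146004920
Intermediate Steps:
(-14664 + 8624)*(10³ - 25173) = -6040*(1000 - 25173) = -6040*(-24173) = 146004920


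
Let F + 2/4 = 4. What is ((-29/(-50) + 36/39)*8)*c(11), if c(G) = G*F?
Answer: 150458/325 ≈ 462.95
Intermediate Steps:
F = 7/2 (F = -1/2 + 4 = 7/2 ≈ 3.5000)
c(G) = 7*G/2 (c(G) = G*(7/2) = 7*G/2)
((-29/(-50) + 36/39)*8)*c(11) = ((-29/(-50) + 36/39)*8)*((7/2)*11) = ((-29*(-1/50) + 36*(1/39))*8)*(77/2) = ((29/50 + 12/13)*8)*(77/2) = ((977/650)*8)*(77/2) = (3908/325)*(77/2) = 150458/325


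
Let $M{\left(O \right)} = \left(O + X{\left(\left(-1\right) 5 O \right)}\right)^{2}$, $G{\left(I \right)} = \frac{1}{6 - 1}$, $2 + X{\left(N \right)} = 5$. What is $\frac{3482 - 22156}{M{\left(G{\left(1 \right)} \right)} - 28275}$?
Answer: $\frac{466850}{706619} \approx 0.66068$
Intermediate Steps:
$X{\left(N \right)} = 3$ ($X{\left(N \right)} = -2 + 5 = 3$)
$G{\left(I \right)} = \frac{1}{5}$
$M{\left(O \right)} = \left(3 + O\right)^{2}$ ($M{\left(O \right)} = \left(O + 3\right)^{2} = \left(3 + O\right)^{2}$)
$\frac{3482 - 22156}{M{\left(G{\left(1 \right)} \right)} - 28275} = \frac{3482 - 22156}{\left(3 + \frac{1}{5}\right)^{2} - 28275} = - \frac{18674}{\left(\frac{16}{5}\right)^{2} - 28275} = - \frac{18674}{\frac{256}{25} - 28275} = - \frac{18674}{- \frac{706619}{25}} = \left(-18674\right) \left(- \frac{25}{706619}\right) = \frac{466850}{706619}$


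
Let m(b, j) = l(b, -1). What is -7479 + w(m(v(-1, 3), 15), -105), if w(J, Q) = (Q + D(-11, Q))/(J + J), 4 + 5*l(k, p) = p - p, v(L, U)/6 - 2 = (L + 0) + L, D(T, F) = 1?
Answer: -7414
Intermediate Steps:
v(L, U) = 12 + 12*L (v(L, U) = 12 + 6*((L + 0) + L) = 12 + 6*(L + L) = 12 + 6*(2*L) = 12 + 12*L)
l(k, p) = -4/5 (l(k, p) = -4/5 + (p - p)/5 = -4/5 + (1/5)*0 = -4/5 + 0 = -4/5)
m(b, j) = -4/5
w(J, Q) = (1 + Q)/(2*J) (w(J, Q) = (Q + 1)/(J + J) = (1 + Q)/((2*J)) = (1 + Q)*(1/(2*J)) = (1 + Q)/(2*J))
-7479 + w(m(v(-1, 3), 15), -105) = -7479 + (1 - 105)/(2*(-4/5)) = -7479 + (1/2)*(-5/4)*(-104) = -7479 + 65 = -7414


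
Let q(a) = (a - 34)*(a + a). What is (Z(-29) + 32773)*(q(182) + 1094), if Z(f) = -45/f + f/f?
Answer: 52244688306/29 ≈ 1.8015e+9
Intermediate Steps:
q(a) = 2*a*(-34 + a) (q(a) = (-34 + a)*(2*a) = 2*a*(-34 + a))
Z(f) = 1 - 45/f (Z(f) = -45/f + 1 = 1 - 45/f)
(Z(-29) + 32773)*(q(182) + 1094) = ((-45 - 29)/(-29) + 32773)*(2*182*(-34 + 182) + 1094) = (-1/29*(-74) + 32773)*(2*182*148 + 1094) = (74/29 + 32773)*(53872 + 1094) = (950491/29)*54966 = 52244688306/29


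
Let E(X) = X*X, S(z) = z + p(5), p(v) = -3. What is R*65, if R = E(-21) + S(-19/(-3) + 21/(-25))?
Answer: 432406/15 ≈ 28827.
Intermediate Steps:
S(z) = -3 + z (S(z) = z - 3 = -3 + z)
E(X) = X²
R = 33262/75 (R = (-21)² + (-3 + (-19/(-3) + 21/(-25))) = 441 + (-3 + (-19*(-⅓) + 21*(-1/25))) = 441 + (-3 + (19/3 - 21/25)) = 441 + (-3 + 412/75) = 441 + 187/75 = 33262/75 ≈ 443.49)
R*65 = (33262/75)*65 = 432406/15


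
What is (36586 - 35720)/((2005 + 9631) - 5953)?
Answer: 866/5683 ≈ 0.15238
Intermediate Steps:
(36586 - 35720)/((2005 + 9631) - 5953) = 866/(11636 - 5953) = 866/5683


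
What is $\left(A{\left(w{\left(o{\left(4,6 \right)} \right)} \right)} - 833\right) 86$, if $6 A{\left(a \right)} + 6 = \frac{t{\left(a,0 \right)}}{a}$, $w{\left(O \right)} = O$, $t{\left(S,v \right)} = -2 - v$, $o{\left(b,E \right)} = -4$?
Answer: $- \frac{430301}{6} \approx -71717.0$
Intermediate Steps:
$A{\left(a \right)} = -1 - \frac{1}{3 a}$ ($A{\left(a \right)} = -1 + \frac{\left(-2 - 0\right) \frac{1}{a}}{6} = -1 + \frac{\left(-2 + 0\right) \frac{1}{a}}{6} = -1 + \frac{\left(-2\right) \frac{1}{a}}{6} = -1 - \frac{1}{3 a}$)
$\left(A{\left(w{\left(o{\left(4,6 \right)} \right)} \right)} - 833\right) 86 = \left(\frac{- \frac{1}{3} - -4}{-4} - 833\right) 86 = \left(- \frac{- \frac{1}{3} + 4}{4} - 833\right) 86 = \left(\left(- \frac{1}{4}\right) \frac{11}{3} - 833\right) 86 = \left(- \frac{11}{12} - 833\right) 86 = \left(- \frac{10007}{12}\right) 86 = - \frac{430301}{6}$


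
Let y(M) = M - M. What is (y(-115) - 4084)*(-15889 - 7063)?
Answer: 93735968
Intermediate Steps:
y(M) = 0
(y(-115) - 4084)*(-15889 - 7063) = (0 - 4084)*(-15889 - 7063) = -4084*(-22952) = 93735968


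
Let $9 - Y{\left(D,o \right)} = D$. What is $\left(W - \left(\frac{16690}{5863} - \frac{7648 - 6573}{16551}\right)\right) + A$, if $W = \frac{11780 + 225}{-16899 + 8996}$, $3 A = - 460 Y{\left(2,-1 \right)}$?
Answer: $- \frac{118061799061760}{109556481177} \approx -1077.6$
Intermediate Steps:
$Y{\left(D,o \right)} = 9 - D$
$A = - \frac{3220}{3}$ ($A = \frac{\left(-460\right) \left(9 - 2\right)}{3} = \frac{\left(-460\right) 7}{3} = \frac{1}{3} \left(-3220\right) = - \frac{3220}{3} \approx -1073.3$)
$W = - \frac{1715}{1129}$ ($W = \frac{12005}{-7903} = 12005 \left(- \frac{1}{7903}\right) = - \frac{1715}{1129} \approx -1.519$)
$\left(W - \left(\frac{16690}{5863} - \frac{7648 - 6573}{16551}\right)\right) + A = \left(- \frac{1715}{1129} - \left(\frac{16690}{5863} - \frac{7648 - 6573}{16551}\right)\right) - \frac{3220}{3} = \left(- \frac{1715}{1129} - \left(\frac{16690}{5863} - \left(7648 - 6573\right) \frac{1}{16551}\right)\right) - \frac{3220}{3} = \left(- \frac{1715}{1129} + \left(- \frac{16690}{5863} + 1075 \cdot \frac{1}{16551}\right)\right) - \frac{3220}{3} = \left(- \frac{1715}{1129} + \left(- \frac{16690}{5863} + \frac{1075}{16551}\right)\right) - \frac{3220}{3} = \left(- \frac{1715}{1129} - \frac{269933465}{97038513}\right) - \frac{3220}{3} = - \frac{471175931780}{109556481177} - \frac{3220}{3} = - \frac{118061799061760}{109556481177}$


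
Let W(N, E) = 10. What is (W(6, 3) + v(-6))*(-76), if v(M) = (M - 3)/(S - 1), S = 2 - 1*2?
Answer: -1444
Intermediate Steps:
S = 0 (S = 2 - 2 = 0)
v(M) = 3 - M (v(M) = (M - 3)/(0 - 1) = (-3 + M)/(-1) = (-3 + M)*(-1) = 3 - M)
(W(6, 3) + v(-6))*(-76) = (10 + (3 - 1*(-6)))*(-76) = (10 + (3 + 6))*(-76) = (10 + 9)*(-76) = 19*(-76) = -1444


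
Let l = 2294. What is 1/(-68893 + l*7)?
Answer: -1/52835 ≈ -1.8927e-5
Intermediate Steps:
1/(-68893 + l*7) = 1/(-68893 + 2294*7) = 1/(-68893 + 16058) = 1/(-52835) = -1/52835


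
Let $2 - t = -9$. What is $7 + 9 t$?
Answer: $106$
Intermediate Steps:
$t = 11$ ($t = 2 - -9 = 2 + 9 = 11$)
$7 + 9 t = 7 + 9 \cdot 11 = 7 + 99 = 106$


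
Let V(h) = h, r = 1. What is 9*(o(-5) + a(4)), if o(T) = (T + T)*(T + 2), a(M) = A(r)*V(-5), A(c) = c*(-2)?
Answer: 360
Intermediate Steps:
A(c) = -2*c
a(M) = 10 (a(M) = -2*1*(-5) = -2*(-5) = 10)
o(T) = 2*T*(2 + T) (o(T) = (2*T)*(2 + T) = 2*T*(2 + T))
9*(o(-5) + a(4)) = 9*(2*(-5)*(2 - 5) + 10) = 9*(2*(-5)*(-3) + 10) = 9*(30 + 10) = 9*40 = 360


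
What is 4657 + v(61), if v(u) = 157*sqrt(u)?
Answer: 4657 + 157*sqrt(61) ≈ 5883.2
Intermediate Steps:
4657 + v(61) = 4657 + 157*sqrt(61)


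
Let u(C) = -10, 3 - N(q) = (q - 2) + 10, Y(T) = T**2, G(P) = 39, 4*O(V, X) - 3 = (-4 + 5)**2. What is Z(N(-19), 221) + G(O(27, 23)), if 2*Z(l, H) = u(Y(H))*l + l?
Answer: -24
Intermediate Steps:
O(V, X) = 1 (O(V, X) = 3/4 + (-4 + 5)**2/4 = 3/4 + (1/4)*1**2 = 3/4 + (1/4)*1 = 3/4 + 1/4 = 1)
N(q) = -5 - q (N(q) = 3 - ((q - 2) + 10) = 3 - ((-2 + q) + 10) = 3 - (8 + q) = 3 + (-8 - q) = -5 - q)
Z(l, H) = -9*l/2 (Z(l, H) = (-10*l + l)/2 = (-9*l)/2 = -9*l/2)
Z(N(-19), 221) + G(O(27, 23)) = -9*(-5 - 1*(-19))/2 + 39 = -9*(-5 + 19)/2 + 39 = -9/2*14 + 39 = -63 + 39 = -24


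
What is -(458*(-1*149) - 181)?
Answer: 68423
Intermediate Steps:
-(458*(-1*149) - 181) = -(458*(-149) - 181) = -(-68242 - 181) = -1*(-68423) = 68423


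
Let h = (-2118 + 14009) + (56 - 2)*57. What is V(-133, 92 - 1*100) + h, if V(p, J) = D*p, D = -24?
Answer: 18161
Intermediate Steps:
V(p, J) = -24*p
h = 14969 (h = 11891 + 54*57 = 11891 + 3078 = 14969)
V(-133, 92 - 1*100) + h = -24*(-133) + 14969 = 3192 + 14969 = 18161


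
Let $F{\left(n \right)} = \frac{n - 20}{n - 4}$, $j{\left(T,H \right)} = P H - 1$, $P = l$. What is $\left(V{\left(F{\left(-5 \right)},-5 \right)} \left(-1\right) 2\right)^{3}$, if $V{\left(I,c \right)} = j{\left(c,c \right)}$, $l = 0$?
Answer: $8$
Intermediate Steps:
$P = 0$
$j{\left(T,H \right)} = -1$ ($j{\left(T,H \right)} = 0 H - 1 = 0 - 1 = -1$)
$F{\left(n \right)} = \frac{-20 + n}{-4 + n}$ ($F{\left(n \right)} = \frac{n - 20}{-4 + n} = \frac{-20 + n}{-4 + n}$)
$V{\left(I,c \right)} = -1$
$\left(V{\left(F{\left(-5 \right)},-5 \right)} \left(-1\right) 2\right)^{3} = \left(\left(-1\right) \left(-1\right) 2\right)^{3} = \left(1 \cdot 2\right)^{3} = 2^{3} = 8$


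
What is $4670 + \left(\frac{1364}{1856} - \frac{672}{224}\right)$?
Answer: $\frac{2165829}{464} \approx 4667.7$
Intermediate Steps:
$4670 + \left(\frac{1364}{1856} - \frac{672}{224}\right) = 4670 + \left(1364 \cdot \frac{1}{1856} - 3\right) = 4670 + \left(\frac{341}{464} - 3\right) = 4670 - \frac{1051}{464} = \frac{2165829}{464}$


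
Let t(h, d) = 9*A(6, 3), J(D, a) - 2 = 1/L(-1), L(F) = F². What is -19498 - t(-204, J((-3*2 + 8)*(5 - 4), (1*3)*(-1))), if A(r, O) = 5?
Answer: -19543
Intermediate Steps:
J(D, a) = 3 (J(D, a) = 2 + 1/((-1)²) = 2 + 1/1 = 2 + 1 = 3)
t(h, d) = 45 (t(h, d) = 9*5 = 45)
-19498 - t(-204, J((-3*2 + 8)*(5 - 4), (1*3)*(-1))) = -19498 - 1*45 = -19498 - 45 = -19543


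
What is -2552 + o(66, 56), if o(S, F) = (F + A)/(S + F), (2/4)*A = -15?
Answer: -155659/61 ≈ -2551.8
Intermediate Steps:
A = -30 (A = 2*(-15) = -30)
o(S, F) = (-30 + F)/(F + S) (o(S, F) = (F - 30)/(S + F) = (-30 + F)/(F + S))
-2552 + o(66, 56) = -2552 + (-30 + 56)/(56 + 66) = -2552 + 26/122 = -2552 + (1/122)*26 = -2552 + 13/61 = -155659/61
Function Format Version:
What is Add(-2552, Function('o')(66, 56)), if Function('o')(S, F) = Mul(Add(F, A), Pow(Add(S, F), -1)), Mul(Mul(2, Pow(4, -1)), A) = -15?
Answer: Rational(-155659, 61) ≈ -2551.8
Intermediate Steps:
A = -30 (A = Mul(2, -15) = -30)
Function('o')(S, F) = Mul(Pow(Add(F, S), -1), Add(-30, F)) (Function('o')(S, F) = Mul(Add(F, -30), Pow(Add(S, F), -1)) = Mul(Add(-30, F), Pow(Add(F, S), -1)) = Mul(Pow(Add(F, S), -1), Add(-30, F)))
Add(-2552, Function('o')(66, 56)) = Add(-2552, Mul(Pow(Add(56, 66), -1), Add(-30, 56))) = Add(-2552, Mul(Pow(122, -1), 26)) = Add(-2552, Mul(Rational(1, 122), 26)) = Add(-2552, Rational(13, 61)) = Rational(-155659, 61)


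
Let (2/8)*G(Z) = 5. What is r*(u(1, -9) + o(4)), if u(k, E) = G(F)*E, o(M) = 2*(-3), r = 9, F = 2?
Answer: -1674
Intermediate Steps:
G(Z) = 20 (G(Z) = 4*5 = 20)
o(M) = -6
u(k, E) = 20*E
r*(u(1, -9) + o(4)) = 9*(20*(-9) - 6) = 9*(-180 - 6) = 9*(-186) = -1674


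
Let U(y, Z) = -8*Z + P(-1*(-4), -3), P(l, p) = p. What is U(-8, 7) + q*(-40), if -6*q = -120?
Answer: -859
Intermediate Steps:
q = 20 (q = -1/6*(-120) = 20)
U(y, Z) = -3 - 8*Z (U(y, Z) = -8*Z - 3 = -3 - 8*Z)
U(-8, 7) + q*(-40) = (-3 - 8*7) + 20*(-40) = (-3 - 56) - 800 = -59 - 800 = -859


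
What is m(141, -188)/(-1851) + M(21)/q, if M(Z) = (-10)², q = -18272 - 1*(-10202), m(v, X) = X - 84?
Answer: 66998/497919 ≈ 0.13456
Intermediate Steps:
m(v, X) = -84 + X
q = -8070 (q = -18272 + 10202 = -8070)
M(Z) = 100
m(141, -188)/(-1851) + M(21)/q = (-84 - 188)/(-1851) + 100/(-8070) = -272*(-1/1851) + 100*(-1/8070) = 272/1851 - 10/807 = 66998/497919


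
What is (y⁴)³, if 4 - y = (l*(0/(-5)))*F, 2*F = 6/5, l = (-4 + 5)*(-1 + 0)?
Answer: 16777216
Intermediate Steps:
l = -1 (l = 1*(-1) = -1)
F = ⅗ (F = (6/5)/2 = (6*(⅕))/2 = (½)*(6/5) = ⅗ ≈ 0.60000)
y = 4 (y = 4 - (-0/(-5))*3/5 = 4 - (-0*(-1)/5)*3/5 = 4 - (-1*0)*3/5 = 4 - 0*3/5 = 4 - 1*0 = 4 + 0 = 4)
(y⁴)³ = (4⁴)³ = 256³ = 16777216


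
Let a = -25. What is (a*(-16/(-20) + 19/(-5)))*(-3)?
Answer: -225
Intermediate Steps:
(a*(-16/(-20) + 19/(-5)))*(-3) = -25*(-16/(-20) + 19/(-5))*(-3) = -25*(-16*(-1/20) + 19*(-1/5))*(-3) = -25*(4/5 - 19/5)*(-3) = -25*(-3)*(-3) = 75*(-3) = -225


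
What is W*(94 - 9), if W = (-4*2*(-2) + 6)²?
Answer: 41140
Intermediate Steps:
W = 484 (W = (-8*(-2) + 6)² = (16 + 6)² = 22² = 484)
W*(94 - 9) = 484*(94 - 9) = 484*85 = 41140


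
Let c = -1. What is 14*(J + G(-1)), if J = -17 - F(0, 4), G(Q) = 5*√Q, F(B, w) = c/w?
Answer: -469/2 + 70*I ≈ -234.5 + 70.0*I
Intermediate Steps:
F(B, w) = -1/w
J = -67/4 (J = -17 - (-1)/4 = -17 - 1*(-¼) = -17 + ¼ = -67/4 ≈ -16.750)
14*(J + G(-1)) = 14*(-67/4 + 5*√(-1)) = 14*(-67/4 + 5*I) = -469/2 + 70*I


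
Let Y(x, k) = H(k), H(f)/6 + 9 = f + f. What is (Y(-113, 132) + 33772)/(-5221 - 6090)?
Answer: -35302/11311 ≈ -3.1210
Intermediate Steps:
H(f) = -54 + 12*f (H(f) = -54 + 6*(f + f) = -54 + 6*(2*f) = -54 + 12*f)
Y(x, k) = -54 + 12*k
(Y(-113, 132) + 33772)/(-5221 - 6090) = ((-54 + 12*132) + 33772)/(-5221 - 6090) = ((-54 + 1584) + 33772)/(-11311) = (1530 + 33772)*(-1/11311) = 35302*(-1/11311) = -35302/11311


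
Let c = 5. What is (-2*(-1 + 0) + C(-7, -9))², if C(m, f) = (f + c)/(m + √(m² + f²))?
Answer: 20036/6561 - 1072*√130/6561 ≈ 1.1909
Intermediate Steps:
C(m, f) = (5 + f)/(m + √(f² + m²)) (C(m, f) = (f + 5)/(m + √(m² + f²)) = (5 + f)/(m + √(f² + m²)))
(-2*(-1 + 0) + C(-7, -9))² = (-2*(-1 + 0) + (5 - 9)/(-7 + √((-9)² + (-7)²)))² = (-2*(-1) - 4/(-7 + √(81 + 49)))² = (2 - 4/(-7 + √130))²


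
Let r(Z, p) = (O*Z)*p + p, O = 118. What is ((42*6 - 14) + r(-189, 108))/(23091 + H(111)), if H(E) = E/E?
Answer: -1204135/11546 ≈ -104.29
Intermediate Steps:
r(Z, p) = p + 118*Z*p (r(Z, p) = (118*Z)*p + p = 118*Z*p + p = p + 118*Z*p)
H(E) = 1
((42*6 - 14) + r(-189, 108))/(23091 + H(111)) = ((42*6 - 14) + 108*(1 + 118*(-189)))/(23091 + 1) = ((252 - 14) + 108*(1 - 22302))/23092 = (238 + 108*(-22301))*(1/23092) = (238 - 2408508)*(1/23092) = -2408270*1/23092 = -1204135/11546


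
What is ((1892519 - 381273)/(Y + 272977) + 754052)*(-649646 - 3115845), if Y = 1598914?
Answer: -5315008107160986798/1871891 ≈ -2.8394e+12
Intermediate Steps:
((1892519 - 381273)/(Y + 272977) + 754052)*(-649646 - 3115845) = ((1892519 - 381273)/(1598914 + 272977) + 754052)*(-649646 - 3115845) = (1511246/1871891 + 754052)*(-3765491) = (1411504663578/1871891)*(-3765491) = -5315008107160986798/1871891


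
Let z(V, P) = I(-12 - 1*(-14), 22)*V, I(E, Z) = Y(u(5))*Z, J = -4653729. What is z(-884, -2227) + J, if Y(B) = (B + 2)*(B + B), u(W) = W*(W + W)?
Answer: -105783329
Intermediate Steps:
u(W) = 2*W² (u(W) = W*(2*W) = 2*W²)
Y(B) = 2*B*(2 + B) (Y(B) = (2 + B)*(2*B) = 2*B*(2 + B))
I(E, Z) = 5200*Z (I(E, Z) = (2*(2*5²)*(2 + 2*5²))*Z = (2*(2*25)*(2 + 2*25))*Z = (2*50*(2 + 50))*Z = (2*50*52)*Z = 5200*Z)
z(V, P) = 114400*V (z(V, P) = (5200*22)*V = 114400*V)
z(-884, -2227) + J = 114400*(-884) - 4653729 = -101129600 - 4653729 = -105783329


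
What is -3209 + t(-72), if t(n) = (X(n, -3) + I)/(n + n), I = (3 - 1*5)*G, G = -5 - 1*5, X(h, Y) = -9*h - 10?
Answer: -231377/72 ≈ -3213.6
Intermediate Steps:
X(h, Y) = -10 - 9*h
G = -10 (G = -5 - 5 = -10)
I = 20 (I = (3 - 1*5)*(-10) = (3 - 5)*(-10) = -2*(-10) = 20)
t(n) = (10 - 9*n)/(2*n) (t(n) = ((-10 - 9*n) + 20)/(n + n) = (10 - 9*n)/((2*n)) = (10 - 9*n)*(1/(2*n)) = (10 - 9*n)/(2*n))
-3209 + t(-72) = -3209 + (-9/2 + 5/(-72)) = -3209 + (-9/2 + 5*(-1/72)) = -3209 + (-9/2 - 5/72) = -3209 - 329/72 = -231377/72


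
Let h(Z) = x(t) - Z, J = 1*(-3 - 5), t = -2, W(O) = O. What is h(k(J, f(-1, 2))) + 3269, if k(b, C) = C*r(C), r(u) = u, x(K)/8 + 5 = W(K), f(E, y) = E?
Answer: 3212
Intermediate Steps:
x(K) = -40 + 8*K
J = -8 (J = 1*(-8) = -8)
k(b, C) = C² (k(b, C) = C*C = C²)
h(Z) = -56 - Z (h(Z) = (-40 + 8*(-2)) - Z = (-40 - 16) - Z = -56 - Z)
h(k(J, f(-1, 2))) + 3269 = (-56 - 1*(-1)²) + 3269 = (-56 - 1*1) + 3269 = (-56 - 1) + 3269 = -57 + 3269 = 3212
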